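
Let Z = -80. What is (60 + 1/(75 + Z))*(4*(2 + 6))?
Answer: 9568/5 ≈ 1913.6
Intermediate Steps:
(60 + 1/(75 + Z))*(4*(2 + 6)) = (60 + 1/(75 - 80))*(4*(2 + 6)) = (60 + 1/(-5))*(4*8) = (60 - ⅕)*32 = (299/5)*32 = 9568/5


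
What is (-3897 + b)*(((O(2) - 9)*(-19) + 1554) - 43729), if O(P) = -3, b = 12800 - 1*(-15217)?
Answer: -1011761640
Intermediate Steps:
b = 28017 (b = 12800 + 15217 = 28017)
(-3897 + b)*(((O(2) - 9)*(-19) + 1554) - 43729) = (-3897 + 28017)*(((-3 - 9)*(-19) + 1554) - 43729) = 24120*((-12*(-19) + 1554) - 43729) = 24120*((228 + 1554) - 43729) = 24120*(1782 - 43729) = 24120*(-41947) = -1011761640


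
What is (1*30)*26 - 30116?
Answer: -29336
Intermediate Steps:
(1*30)*26 - 30116 = 30*26 - 30116 = 780 - 30116 = -29336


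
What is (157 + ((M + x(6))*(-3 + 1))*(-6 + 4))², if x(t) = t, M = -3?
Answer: 28561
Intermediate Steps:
(157 + ((M + x(6))*(-3 + 1))*(-6 + 4))² = (157 + ((-3 + 6)*(-3 + 1))*(-6 + 4))² = (157 + (3*(-2))*(-2))² = (157 - 6*(-2))² = (157 + 12)² = 169² = 28561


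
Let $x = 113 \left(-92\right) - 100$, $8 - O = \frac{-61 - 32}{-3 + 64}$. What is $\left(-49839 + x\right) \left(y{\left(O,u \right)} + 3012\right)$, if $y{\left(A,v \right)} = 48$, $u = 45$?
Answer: $-184625100$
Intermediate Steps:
$O = \frac{581}{61}$ ($O = 8 - \frac{-61 - 32}{-3 + 64} = 8 - - \frac{93}{61} = 8 + \frac{93}{61} = \frac{581}{61} \approx 9.5246$)
$x = -10496$ ($x = -10396 - 100 = -10496$)
$\left(-49839 + x\right) \left(y{\left(O,u \right)} + 3012\right) = \left(-49839 - 10496\right) \left(48 + 3012\right) = \left(-60335\right) 3060 = -184625100$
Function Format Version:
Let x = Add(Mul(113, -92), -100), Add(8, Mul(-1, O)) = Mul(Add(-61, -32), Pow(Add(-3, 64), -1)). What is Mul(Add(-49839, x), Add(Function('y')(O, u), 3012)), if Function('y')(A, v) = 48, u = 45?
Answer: -184625100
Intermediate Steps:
O = Rational(581, 61) (O = Add(8, Mul(-1, Mul(Add(-61, -32), Pow(Add(-3, 64), -1)))) = Add(8, Mul(-1, Mul(-93, Pow(61, -1)))) = Add(8, Mul(-1, Mul(-93, Rational(1, 61)))) = Add(8, Mul(-1, Rational(-93, 61))) = Add(8, Rational(93, 61)) = Rational(581, 61) ≈ 9.5246)
x = -10496 (x = Add(-10396, -100) = -10496)
Mul(Add(-49839, x), Add(Function('y')(O, u), 3012)) = Mul(Add(-49839, -10496), Add(48, 3012)) = Mul(-60335, 3060) = -184625100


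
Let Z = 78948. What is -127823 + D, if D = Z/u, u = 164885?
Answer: -21076016407/164885 ≈ -1.2782e+5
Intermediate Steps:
D = 78948/164885 ≈ 0.47881
-127823 + D = -127823 + 78948/164885 = -21076016407/164885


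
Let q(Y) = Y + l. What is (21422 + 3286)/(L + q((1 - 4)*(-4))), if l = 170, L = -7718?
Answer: -2059/628 ≈ -3.2787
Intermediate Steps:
q(Y) = 170 + Y (q(Y) = Y + 170 = 170 + Y)
(21422 + 3286)/(L + q((1 - 4)*(-4))) = (21422 + 3286)/(-7718 + (170 + (1 - 4)*(-4))) = 24708/(-7718 + (170 - 3*(-4))) = 24708/(-7718 + (170 + 12)) = 24708/(-7718 + 182) = 24708/(-7536) = 24708*(-1/7536) = -2059/628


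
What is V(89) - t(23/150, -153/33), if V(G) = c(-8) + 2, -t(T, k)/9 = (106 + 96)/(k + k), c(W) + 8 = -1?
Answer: -3452/17 ≈ -203.06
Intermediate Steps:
c(W) = -9 (c(W) = -8 - 1 = -9)
t(T, k) = -909/k (t(T, k) = -9*(106 + 96)/(k + k) = -1818/(2*k) = -1818*1/(2*k) = -909/k)
V(G) = -7 (V(G) = -9 + 2 = -7)
V(89) - t(23/150, -153/33) = -7 - (-909)/((-153/33)) = -7 - (-909)/((-153*1/33)) = -7 - (-909)/(-51/11) = -7 - (-909)*(-11)/51 = -7 - 1*3333/17 = -7 - 3333/17 = -3452/17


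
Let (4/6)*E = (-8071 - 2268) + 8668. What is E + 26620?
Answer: 48227/2 ≈ 24114.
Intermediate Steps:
E = -5013/2 (E = 3*((-8071 - 2268) + 8668)/2 = 3*(-10339 + 8668)/2 = (3/2)*(-1671) = -5013/2 ≈ -2506.5)
E + 26620 = -5013/2 + 26620 = 48227/2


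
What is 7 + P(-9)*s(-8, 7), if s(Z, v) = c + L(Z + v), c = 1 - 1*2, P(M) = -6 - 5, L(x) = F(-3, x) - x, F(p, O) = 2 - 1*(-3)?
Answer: -48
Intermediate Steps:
F(p, O) = 5 (F(p, O) = 2 + 3 = 5)
L(x) = 5 - x
P(M) = -11
c = -1 (c = 1 - 2 = -1)
s(Z, v) = 4 - Z - v (s(Z, v) = -1 + (5 - (Z + v)) = -1 + (5 + (-Z - v)) = -1 + (5 - Z - v) = 4 - Z - v)
7 + P(-9)*s(-8, 7) = 7 - 11*(4 - 1*(-8) - 1*7) = 7 - 11*(4 + 8 - 7) = 7 - 11*5 = 7 - 55 = -48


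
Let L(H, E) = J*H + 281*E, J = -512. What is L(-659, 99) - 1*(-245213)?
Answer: 610440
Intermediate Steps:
L(H, E) = -512*H + 281*E
L(-659, 99) - 1*(-245213) = (-512*(-659) + 281*99) - 1*(-245213) = (337408 + 27819) + 245213 = 365227 + 245213 = 610440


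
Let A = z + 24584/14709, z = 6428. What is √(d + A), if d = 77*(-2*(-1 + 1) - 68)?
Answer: 4*√16141024113/14709 ≈ 34.550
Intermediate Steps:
d = -5236 (d = 77*(-2*0 - 68) = 77*(0 - 68) = 77*(-68) = -5236)
A = 94574036/14709 (A = 6428 + 24584/14709 = 94574036/14709 ≈ 6429.7)
√(d + A) = √(-5236 + 94574036/14709) = √(17557712/14709) = 4*√16141024113/14709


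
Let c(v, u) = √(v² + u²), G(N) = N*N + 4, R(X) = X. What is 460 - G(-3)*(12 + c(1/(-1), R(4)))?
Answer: 304 - 13*√17 ≈ 250.40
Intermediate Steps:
G(N) = 4 + N² (G(N) = N² + 4 = 4 + N²)
c(v, u) = √(u² + v²)
460 - G(-3)*(12 + c(1/(-1), R(4))) = 460 - (4 + (-3)²)*(12 + √(4² + (1/(-1))²)) = 460 - (4 + 9)*(12 + √(16 + (1*(-1))²)) = 460 - 13*(12 + √(16 + (-1)²)) = 460 - 13*(12 + √(16 + 1)) = 460 - 13*(12 + √17) = 460 - (156 + 13*√17) = 460 + (-156 - 13*√17) = 304 - 13*√17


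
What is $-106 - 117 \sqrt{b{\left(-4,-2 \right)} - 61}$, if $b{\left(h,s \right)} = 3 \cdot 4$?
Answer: $-106 - 819 i \approx -106.0 - 819.0 i$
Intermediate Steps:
$b{\left(h,s \right)} = 12$
$-106 - 117 \sqrt{b{\left(-4,-2 \right)} - 61} = -106 - 117 \sqrt{12 - 61} = -106 - 117 \sqrt{-49} = -106 - 117 \cdot 7 i = -106 - 819 i$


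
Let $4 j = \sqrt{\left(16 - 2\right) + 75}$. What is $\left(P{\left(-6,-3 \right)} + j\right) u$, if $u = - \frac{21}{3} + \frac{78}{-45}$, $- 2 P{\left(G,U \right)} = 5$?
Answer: $\frac{131}{6} - \frac{131 \sqrt{89}}{60} \approx 1.2358$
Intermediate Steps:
$P{\left(G,U \right)} = - \frac{5}{2}$ ($P{\left(G,U \right)} = \left(- \frac{1}{2}\right) 5 = - \frac{5}{2}$)
$u = - \frac{131}{15}$ ($u = \left(-21\right) \frac{1}{3} + 78 \left(- \frac{1}{45}\right) = -7 - \frac{26}{15} = - \frac{131}{15} \approx -8.7333$)
$j = \frac{\sqrt{89}}{4}$ ($j = \frac{\sqrt{\left(16 - 2\right) + 75}}{4} = \frac{\sqrt{14 + 75}}{4} = \frac{\sqrt{89}}{4} \approx 2.3585$)
$\left(P{\left(-6,-3 \right)} + j\right) u = \left(- \frac{5}{2} + \frac{\sqrt{89}}{4}\right) \left(- \frac{131}{15}\right) = \frac{131}{6} - \frac{131 \sqrt{89}}{60}$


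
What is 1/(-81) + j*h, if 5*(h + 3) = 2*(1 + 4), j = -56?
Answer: 4535/81 ≈ 55.988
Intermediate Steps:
h = -1 (h = -3 + (2*(1 + 4))/5 = -3 + (2*5)/5 = -3 + (⅕)*10 = -3 + 2 = -1)
1/(-81) + j*h = 1/(-81) - 56*(-1) = -1/81 + 56 = 4535/81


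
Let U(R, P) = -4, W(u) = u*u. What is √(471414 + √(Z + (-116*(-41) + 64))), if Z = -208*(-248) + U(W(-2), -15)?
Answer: √(471414 + 20*√141) ≈ 686.77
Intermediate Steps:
W(u) = u²
Z = 51580 (Z = -208*(-248) - 4 = 51584 - 4 = 51580)
√(471414 + √(Z + (-116*(-41) + 64))) = √(471414 + √(51580 + (-116*(-41) + 64))) = √(471414 + √(51580 + (4756 + 64))) = √(471414 + √(51580 + 4820)) = √(471414 + √56400) = √(471414 + 20*√141)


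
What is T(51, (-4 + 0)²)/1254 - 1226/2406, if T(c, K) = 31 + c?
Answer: -111676/251427 ≈ -0.44417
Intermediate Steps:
T(51, (-4 + 0)²)/1254 - 1226/2406 = (31 + 51)/1254 - 1226/2406 = 82*(1/1254) - 1226*1/2406 = 41/627 - 613/1203 = -111676/251427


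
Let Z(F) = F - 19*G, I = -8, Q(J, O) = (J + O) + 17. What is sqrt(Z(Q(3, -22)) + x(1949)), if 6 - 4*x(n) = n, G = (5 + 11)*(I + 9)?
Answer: I*sqrt(3167)/2 ≈ 28.138*I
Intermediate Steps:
Q(J, O) = 17 + J + O
G = 16 (G = (5 + 11)*(-8 + 9) = 16*1 = 16)
Z(F) = -304 + F (Z(F) = F - 19*16 = F - 304 = -304 + F)
x(n) = 3/2 - n/4
sqrt(Z(Q(3, -22)) + x(1949)) = sqrt((-304 + (17 + 3 - 22)) + (3/2 - 1/4*1949)) = sqrt((-304 - 2) + (3/2 - 1949/4)) = sqrt(-306 - 1943/4) = sqrt(-3167/4) = I*sqrt(3167)/2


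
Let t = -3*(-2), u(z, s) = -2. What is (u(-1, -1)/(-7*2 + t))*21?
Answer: 21/4 ≈ 5.2500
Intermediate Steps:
t = 6
(u(-1, -1)/(-7*2 + t))*21 = (-2/(-7*2 + 6))*21 = (-2/(-14 + 6))*21 = (-2/(-8))*21 = -1/8*(-2)*21 = (1/4)*21 = 21/4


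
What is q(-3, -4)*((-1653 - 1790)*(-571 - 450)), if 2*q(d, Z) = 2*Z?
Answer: -14061212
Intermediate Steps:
q(d, Z) = Z (q(d, Z) = (2*Z)/2 = Z)
q(-3, -4)*((-1653 - 1790)*(-571 - 450)) = -4*(-1653 - 1790)*(-571 - 450) = -(-13772)*(-1021) = -4*3515303 = -14061212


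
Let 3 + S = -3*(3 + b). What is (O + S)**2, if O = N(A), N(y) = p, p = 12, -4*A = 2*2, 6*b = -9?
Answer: 81/4 ≈ 20.250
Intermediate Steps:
b = -3/2 (b = (1/6)*(-9) = -3/2 ≈ -1.5000)
A = -1 (A = -2/2 = -1/4*4 = -1)
S = -15/2 (S = -3 - 3*(3 - 3/2) = -3 - 3*3/2 = -3 - 9/2 = -15/2 ≈ -7.5000)
N(y) = 12
O = 12
(O + S)**2 = (12 - 15/2)**2 = (9/2)**2 = 81/4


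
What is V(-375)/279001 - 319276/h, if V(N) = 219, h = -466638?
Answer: 44590258499/65096234319 ≈ 0.68499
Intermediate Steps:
V(-375)/279001 - 319276/h = 219/279001 - 319276/(-466638) = 219*(1/279001) - 319276*(-1/466638) = 219/279001 + 159638/233319 = 44590258499/65096234319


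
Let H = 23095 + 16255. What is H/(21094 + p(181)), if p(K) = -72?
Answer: 19675/10511 ≈ 1.8718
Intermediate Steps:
H = 39350
H/(21094 + p(181)) = 39350/(21094 - 72) = 39350/21022 = 39350*(1/21022) = 19675/10511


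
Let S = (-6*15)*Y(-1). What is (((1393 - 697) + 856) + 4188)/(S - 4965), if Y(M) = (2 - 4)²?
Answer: -1148/1065 ≈ -1.0779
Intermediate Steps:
Y(M) = 4 (Y(M) = (-2)² = 4)
S = -360 (S = -6*15*4 = -90*4 = -360)
(((1393 - 697) + 856) + 4188)/(S - 4965) = (((1393 - 697) + 856) + 4188)/(-360 - 4965) = ((696 + 856) + 4188)/(-5325) = (1552 + 4188)*(-1/5325) = 5740*(-1/5325) = -1148/1065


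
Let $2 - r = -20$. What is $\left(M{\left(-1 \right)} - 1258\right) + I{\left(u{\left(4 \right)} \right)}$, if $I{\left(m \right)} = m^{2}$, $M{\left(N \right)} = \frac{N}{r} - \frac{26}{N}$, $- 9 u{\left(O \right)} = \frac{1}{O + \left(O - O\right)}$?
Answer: $- \frac{17564029}{14256} \approx -1232.0$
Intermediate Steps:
$r = 22$ ($r = 2 - -20 = 2 + 20 = 22$)
$u{\left(O \right)} = - \frac{1}{9 O}$ ($u{\left(O \right)} = - \frac{1}{9 \left(O + \left(O - O\right)\right)} = - \frac{1}{9 \left(O + 0\right)} = - \frac{1}{9 O}$)
$M{\left(N \right)} = - \frac{26}{N} + \frac{N}{22}$ ($M{\left(N \right)} = \frac{N}{22} - \frac{26}{N} = - \frac{26}{N} + \frac{N}{22}$)
$\left(M{\left(-1 \right)} - 1258\right) + I{\left(u{\left(4 \right)} \right)} = \left(\left(- \frac{26}{-1} + \frac{1}{22} \left(-1\right)\right) - 1258\right) + \left(- \frac{1}{9 \cdot 4}\right)^{2} = \left(\left(\left(-26\right) \left(-1\right) - \frac{1}{22}\right) - 1258\right) + \left(\left(- \frac{1}{9}\right) \frac{1}{4}\right)^{2} = \left(\left(26 - \frac{1}{22}\right) - 1258\right) + \left(- \frac{1}{36}\right)^{2} = \left(\frac{571}{22} - 1258\right) + \frac{1}{1296} = - \frac{27105}{22} + \frac{1}{1296} = - \frac{17564029}{14256}$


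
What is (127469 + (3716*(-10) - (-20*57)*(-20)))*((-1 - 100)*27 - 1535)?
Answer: -287723358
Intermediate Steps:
(127469 + (3716*(-10) - (-20*57)*(-20)))*((-1 - 100)*27 - 1535) = (127469 + (-37160 - (-1140)*(-20)))*(-101*27 - 1535) = (127469 + (-37160 - 1*22800))*(-2727 - 1535) = (127469 + (-37160 - 22800))*(-4262) = (127469 - 59960)*(-4262) = 67509*(-4262) = -287723358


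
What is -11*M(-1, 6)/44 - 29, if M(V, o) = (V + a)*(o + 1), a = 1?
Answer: -29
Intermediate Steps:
M(V, o) = (1 + V)*(1 + o) (M(V, o) = (V + 1)*(o + 1) = (1 + V)*(1 + o))
-11*M(-1, 6)/44 - 29 = -11*(1 - 1 + 6 - 1*6)/44 - 29 = -11*(1 - 1 + 6 - 6)/44 - 29 = -0/44 - 29 = -11*0 - 29 = 0 - 29 = -29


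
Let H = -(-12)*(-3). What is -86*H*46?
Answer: 142416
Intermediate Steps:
H = -36 (H = -4*9 = -36)
-86*H*46 = -86*(-36)*46 = 3096*46 = 142416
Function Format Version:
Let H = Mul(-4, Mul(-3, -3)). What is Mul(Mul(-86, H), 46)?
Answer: 142416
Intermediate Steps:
H = -36 (H = Mul(-4, 9) = -36)
Mul(Mul(-86, H), 46) = Mul(Mul(-86, -36), 46) = Mul(3096, 46) = 142416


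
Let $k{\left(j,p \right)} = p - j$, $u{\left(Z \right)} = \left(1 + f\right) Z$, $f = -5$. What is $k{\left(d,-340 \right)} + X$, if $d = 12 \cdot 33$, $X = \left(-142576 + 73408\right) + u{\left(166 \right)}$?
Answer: $-70568$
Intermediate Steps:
$u{\left(Z \right)} = - 4 Z$ ($u{\left(Z \right)} = \left(1 - 5\right) Z = - 4 Z$)
$X = -69832$ ($X = \left(-142576 + 73408\right) - 664 = -69168 - 664 = -69832$)
$d = 396$
$k{\left(d,-340 \right)} + X = \left(-340 - 396\right) - 69832 = -736 - 69832 = -70568$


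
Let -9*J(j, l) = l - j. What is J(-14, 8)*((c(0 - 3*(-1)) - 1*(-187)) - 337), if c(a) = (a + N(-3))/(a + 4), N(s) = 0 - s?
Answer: 2552/7 ≈ 364.57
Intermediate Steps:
N(s) = -s
c(a) = (3 + a)/(4 + a) (c(a) = (a - 1*(-3))/(a + 4) = (a + 3)/(4 + a) = (3 + a)/(4 + a))
J(j, l) = -l/9 + j/9 (J(j, l) = -(l - j)/9 = -l/9 + j/9)
J(-14, 8)*((c(0 - 3*(-1)) - 1*(-187)) - 337) = (-⅑*8 + (⅑)*(-14))*(((3 + (0 - 3*(-1)))/(4 + (0 - 3*(-1))) - 1*(-187)) - 337) = (-8/9 - 14/9)*(((3 + (0 + 3))/(4 + (0 + 3)) + 187) - 337) = -22*(((3 + 3)/(4 + 3) + 187) - 337)/9 = -22*((6/7 + 187) - 337)/9 = -22*(1315/7 - 337)/9 = -22/9*(-1044/7) = 2552/7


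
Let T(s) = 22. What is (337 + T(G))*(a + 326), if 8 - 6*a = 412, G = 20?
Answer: 278584/3 ≈ 92861.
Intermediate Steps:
a = -202/3 (a = 4/3 - ⅙*412 = 4/3 - 206/3 = -202/3 ≈ -67.333)
(337 + T(G))*(a + 326) = (337 + 22)*(-202/3 + 326) = 359*(776/3) = 278584/3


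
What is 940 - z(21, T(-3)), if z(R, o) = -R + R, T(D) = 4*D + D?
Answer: 940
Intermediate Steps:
T(D) = 5*D
z(R, o) = 0
940 - z(21, T(-3)) = 940 - 1*0 = 940 + 0 = 940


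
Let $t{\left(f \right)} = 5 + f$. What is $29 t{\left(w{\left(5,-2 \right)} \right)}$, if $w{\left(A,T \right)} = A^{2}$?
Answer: $870$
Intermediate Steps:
$29 t{\left(w{\left(5,-2 \right)} \right)} = 29 \left(5 + 5^{2}\right) = 29 \left(5 + 25\right) = 29 \cdot 30 = 870$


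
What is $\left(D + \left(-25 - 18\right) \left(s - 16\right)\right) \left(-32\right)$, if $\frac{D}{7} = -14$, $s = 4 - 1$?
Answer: $-14752$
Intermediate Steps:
$s = 3$ ($s = 4 - 1 = 3$)
$D = -98$ ($D = 7 \left(-14\right) = -98$)
$\left(D + \left(-25 - 18\right) \left(s - 16\right)\right) \left(-32\right) = \left(-98 + \left(-25 - 18\right) \left(3 - 16\right)\right) \left(-32\right) = \left(-98 - -559\right) \left(-32\right) = \left(-98 + 559\right) \left(-32\right) = 461 \left(-32\right) = -14752$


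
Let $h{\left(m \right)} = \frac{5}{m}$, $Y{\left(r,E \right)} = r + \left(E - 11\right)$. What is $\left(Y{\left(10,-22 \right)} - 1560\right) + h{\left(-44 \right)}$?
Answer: $- \frac{69657}{44} \approx -1583.1$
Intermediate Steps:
$Y{\left(r,E \right)} = -11 + E + r$ ($Y{\left(r,E \right)} = r + \left(-11 + E\right) = -11 + E + r$)
$\left(Y{\left(10,-22 \right)} - 1560\right) + h{\left(-44 \right)} = \left(\left(-11 - 22 + 10\right) - 1560\right) + \frac{5}{-44} = \left(-23 - 1560\right) + 5 \left(- \frac{1}{44}\right) = -1583 - \frac{5}{44} = - \frac{69657}{44}$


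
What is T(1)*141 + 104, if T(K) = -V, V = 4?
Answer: -460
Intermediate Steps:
T(K) = -4 (T(K) = -1*4 = -4)
T(1)*141 + 104 = -4*141 + 104 = -564 + 104 = -460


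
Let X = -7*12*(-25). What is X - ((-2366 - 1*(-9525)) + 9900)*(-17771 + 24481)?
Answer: -114463790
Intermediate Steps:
X = 2100 (X = -84*(-25) = 2100)
X - ((-2366 - 1*(-9525)) + 9900)*(-17771 + 24481) = 2100 - ((-2366 - 1*(-9525)) + 9900)*(-17771 + 24481) = 2100 - ((-2366 + 9525) + 9900)*6710 = 2100 - (7159 + 9900)*6710 = 2100 - 17059*6710 = 2100 - 1*114465890 = 2100 - 114465890 = -114463790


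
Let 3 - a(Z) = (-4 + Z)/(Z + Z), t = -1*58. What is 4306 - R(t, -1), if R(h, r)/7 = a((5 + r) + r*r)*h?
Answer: 27417/5 ≈ 5483.4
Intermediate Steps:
t = -58
a(Z) = 3 - (-4 + Z)/(2*Z) (a(Z) = 3 - (-4 + Z)/(Z + Z) = 3 - (-4 + Z)/(2*Z))
R(h, r) = 7*h*(5/2 + 2/(5 + r + r²)) (R(h, r) = 7*((5/2 + 2/((5 + r) + r*r))*h) = 7*((5/2 + 2/((5 + r) + r²))*h) = 7*((5/2 + 2/(5 + r + r²))*h) = 7*(h*(5/2 + 2/(5 + r + r²))) = 7*h*(5/2 + 2/(5 + r + r²)))
4306 - R(t, -1) = 4306 - 7*(-58)*(29 + 5*(-1) + 5*(-1)²)/(2*(5 - 1 + (-1)²)) = 4306 - 7*(-58)*(29 - 5 + 5*1)/(2*(5 - 1 + 1)) = 4306 - 7*(-58)*(29 - 5 + 5)/(2*5) = 4306 - 7*(-58)*29/(2*5) = 4306 - 1*(-5887/5) = 4306 + 5887/5 = 27417/5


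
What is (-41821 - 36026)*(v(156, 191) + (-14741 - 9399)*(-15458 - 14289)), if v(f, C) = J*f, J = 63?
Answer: -55902118155576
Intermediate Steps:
v(f, C) = 63*f
(-41821 - 36026)*(v(156, 191) + (-14741 - 9399)*(-15458 - 14289)) = (-41821 - 36026)*(63*156 + (-14741 - 9399)*(-15458 - 14289)) = -77847*(9828 - 24140*(-29747)) = -77847*(9828 + 718092580) = -77847*718102408 = -55902118155576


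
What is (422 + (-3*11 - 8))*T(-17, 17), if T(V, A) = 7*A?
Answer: 45339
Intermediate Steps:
(422 + (-3*11 - 8))*T(-17, 17) = (422 + (-3*11 - 8))*(7*17) = (422 + (-33 - 8))*119 = (422 - 41)*119 = 381*119 = 45339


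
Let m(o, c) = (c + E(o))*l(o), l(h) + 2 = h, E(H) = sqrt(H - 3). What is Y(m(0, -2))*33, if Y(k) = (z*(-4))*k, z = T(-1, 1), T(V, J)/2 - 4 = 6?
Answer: -10560 + 5280*I*sqrt(3) ≈ -10560.0 + 9145.2*I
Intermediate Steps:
T(V, J) = 20 (T(V, J) = 8 + 2*6 = 8 + 12 = 20)
z = 20
E(H) = sqrt(-3 + H)
l(h) = -2 + h
m(o, c) = (-2 + o)*(c + sqrt(-3 + o)) (m(o, c) = (c + sqrt(-3 + o))*(-2 + o) = (-2 + o)*(c + sqrt(-3 + o)))
Y(k) = -80*k (Y(k) = (20*(-4))*k = -80*k)
Y(m(0, -2))*33 = -80*(-2 + 0)*(-2 + sqrt(-3 + 0))*33 = -(-160)*(-2 + sqrt(-3))*33 = -(-160)*(-2 + I*sqrt(3))*33 = -80*(4 - 2*I*sqrt(3))*33 = (-320 + 160*I*sqrt(3))*33 = -10560 + 5280*I*sqrt(3)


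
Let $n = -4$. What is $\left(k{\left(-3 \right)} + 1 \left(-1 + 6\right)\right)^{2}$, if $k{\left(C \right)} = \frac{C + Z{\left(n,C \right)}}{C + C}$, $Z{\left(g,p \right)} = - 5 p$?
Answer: $9$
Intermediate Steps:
$k{\left(C \right)} = -2$ ($k{\left(C \right)} = \frac{C - 5 C}{C + C} = \frac{\left(-4\right) C}{2 C} = - 4 C \frac{1}{2 C} = -2$)
$\left(k{\left(-3 \right)} + 1 \left(-1 + 6\right)\right)^{2} = \left(-2 + 1 \left(-1 + 6\right)\right)^{2} = \left(-2 + 1 \cdot 5\right)^{2} = \left(-2 + 5\right)^{2} = 3^{2} = 9$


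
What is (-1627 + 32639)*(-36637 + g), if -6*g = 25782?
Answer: -1269445208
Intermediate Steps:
g = -4297 (g = -1/6*25782 = -4297)
(-1627 + 32639)*(-36637 + g) = (-1627 + 32639)*(-36637 - 4297) = 31012*(-40934) = -1269445208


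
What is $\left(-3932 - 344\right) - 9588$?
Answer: $-13864$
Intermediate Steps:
$\left(-3932 - 344\right) - 9588 = -4276 - 9588 = -13864$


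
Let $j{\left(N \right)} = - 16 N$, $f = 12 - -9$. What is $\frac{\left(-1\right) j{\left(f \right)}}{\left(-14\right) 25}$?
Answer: $- \frac{24}{25} \approx -0.96$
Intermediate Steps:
$f = 21$ ($f = 12 + 9 = 21$)
$\frac{\left(-1\right) j{\left(f \right)}}{\left(-14\right) 25} = \frac{\left(-1\right) \left(\left(-16\right) 21\right)}{\left(-14\right) 25} = \frac{\left(-1\right) \left(-336\right)}{-350} = 336 \left(- \frac{1}{350}\right) = - \frac{24}{25}$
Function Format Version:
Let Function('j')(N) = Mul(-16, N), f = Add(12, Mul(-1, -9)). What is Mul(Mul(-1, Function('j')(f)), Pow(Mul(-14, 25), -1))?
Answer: Rational(-24, 25) ≈ -0.96000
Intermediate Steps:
f = 21 (f = Add(12, 9) = 21)
Mul(Mul(-1, Function('j')(f)), Pow(Mul(-14, 25), -1)) = Mul(Mul(-1, Mul(-16, 21)), Pow(Mul(-14, 25), -1)) = Mul(Mul(-1, -336), Pow(-350, -1)) = Mul(336, Rational(-1, 350)) = Rational(-24, 25)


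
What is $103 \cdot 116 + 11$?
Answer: $11959$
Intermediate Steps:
$103 \cdot 116 + 11 = 11948 + 11 = 11959$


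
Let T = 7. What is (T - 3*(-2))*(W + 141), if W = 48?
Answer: 2457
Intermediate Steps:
(T - 3*(-2))*(W + 141) = (7 - 3*(-2))*(48 + 141) = (7 + 6)*189 = 13*189 = 2457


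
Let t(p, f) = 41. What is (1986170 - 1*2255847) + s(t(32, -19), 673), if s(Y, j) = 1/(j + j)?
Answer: -362985241/1346 ≈ -2.6968e+5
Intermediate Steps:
s(Y, j) = 1/(2*j)
(1986170 - 1*2255847) + s(t(32, -19), 673) = (1986170 - 1*2255847) + (½)/673 = (1986170 - 2255847) + (½)*(1/673) = -269677 + 1/1346 = -362985241/1346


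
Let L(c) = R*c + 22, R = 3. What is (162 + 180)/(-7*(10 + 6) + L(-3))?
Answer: -38/11 ≈ -3.4545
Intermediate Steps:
L(c) = 22 + 3*c (L(c) = 3*c + 22 = 22 + 3*c)
(162 + 180)/(-7*(10 + 6) + L(-3)) = (162 + 180)/(-7*(10 + 6) + (22 + 3*(-3))) = 342/(-7*16 + (22 - 9)) = 342/(-112 + 13) = 342/(-99) = 342*(-1/99) = -38/11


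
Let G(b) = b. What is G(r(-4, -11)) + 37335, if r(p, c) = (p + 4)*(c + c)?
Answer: 37335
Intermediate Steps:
r(p, c) = 2*c*(4 + p) (r(p, c) = (4 + p)*(2*c) = 2*c*(4 + p))
G(r(-4, -11)) + 37335 = 2*(-11)*(4 - 4) + 37335 = 2*(-11)*0 + 37335 = 0 + 37335 = 37335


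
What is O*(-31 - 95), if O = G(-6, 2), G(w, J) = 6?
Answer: -756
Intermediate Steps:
O = 6
O*(-31 - 95) = 6*(-31 - 95) = 6*(-126) = -756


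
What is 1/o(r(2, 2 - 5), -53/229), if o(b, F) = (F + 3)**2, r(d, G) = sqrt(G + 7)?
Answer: 52441/401956 ≈ 0.13046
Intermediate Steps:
r(d, G) = sqrt(7 + G)
o(b, F) = (3 + F)**2
1/o(r(2, 2 - 5), -53/229) = 1/((3 - 53/229)**2) = 1/((634/229)**2) = 1/(401956/52441) = 52441/401956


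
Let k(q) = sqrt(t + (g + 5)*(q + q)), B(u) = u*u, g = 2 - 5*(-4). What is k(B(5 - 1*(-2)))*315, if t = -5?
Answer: 315*sqrt(2641) ≈ 16188.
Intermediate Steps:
g = 22 (g = 2 + 20 = 22)
B(u) = u**2
k(q) = sqrt(-5 + 54*q) (k(q) = sqrt(-5 + (22 + 5)*(q + q)) = sqrt(-5 + 27*(2*q)) = sqrt(-5 + 54*q))
k(B(5 - 1*(-2)))*315 = sqrt(-5 + 54*(5 - 1*(-2))**2)*315 = sqrt(-5 + 54*(5 + 2)**2)*315 = sqrt(-5 + 54*7**2)*315 = sqrt(-5 + 54*49)*315 = sqrt(-5 + 2646)*315 = sqrt(2641)*315 = 315*sqrt(2641)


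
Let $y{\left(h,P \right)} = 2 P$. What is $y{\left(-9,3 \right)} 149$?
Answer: $894$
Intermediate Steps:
$y{\left(-9,3 \right)} 149 = 2 \cdot 3 \cdot 149 = 6 \cdot 149 = 894$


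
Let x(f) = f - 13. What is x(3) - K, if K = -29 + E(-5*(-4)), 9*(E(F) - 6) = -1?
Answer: 118/9 ≈ 13.111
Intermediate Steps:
E(F) = 53/9 (E(F) = 6 + (1/9)*(-1) = 6 - 1/9 = 53/9)
x(f) = -13 + f
K = -208/9 (K = -29 + 53/9 = -208/9 ≈ -23.111)
x(3) - K = (-13 + 3) - 1*(-208/9) = -10 + 208/9 = 118/9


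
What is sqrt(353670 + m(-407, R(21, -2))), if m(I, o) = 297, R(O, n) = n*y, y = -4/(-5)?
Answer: sqrt(353967) ≈ 594.95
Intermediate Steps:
y = 4/5 (y = -4*(-1/5) = 4/5 ≈ 0.80000)
R(O, n) = 4*n/5 (R(O, n) = n*(4/5) = 4*n/5)
sqrt(353670 + m(-407, R(21, -2))) = sqrt(353670 + 297) = sqrt(353967)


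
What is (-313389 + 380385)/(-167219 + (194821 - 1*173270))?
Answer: -5583/12139 ≈ -0.45992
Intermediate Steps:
(-313389 + 380385)/(-167219 + (194821 - 1*173270)) = 66996/(-167219 + (194821 - 173270)) = 66996/(-167219 + 21551) = 66996/(-145668) = 66996*(-1/145668) = -5583/12139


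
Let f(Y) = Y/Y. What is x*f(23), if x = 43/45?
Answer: 43/45 ≈ 0.95556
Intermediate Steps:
x = 43/45 (x = 43*(1/45) = 43/45 ≈ 0.95556)
f(Y) = 1
x*f(23) = (43/45)*1 = 43/45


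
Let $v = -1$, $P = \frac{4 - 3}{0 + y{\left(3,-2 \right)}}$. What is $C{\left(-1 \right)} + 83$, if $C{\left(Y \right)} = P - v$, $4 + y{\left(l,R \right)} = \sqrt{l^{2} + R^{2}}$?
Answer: $\frac{248}{3} - \frac{\sqrt{13}}{3} \approx 81.465$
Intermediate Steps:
$y{\left(l,R \right)} = -4 + \sqrt{R^{2} + l^{2}}$ ($y{\left(l,R \right)} = -4 + \sqrt{l^{2} + R^{2}} = -4 + \sqrt{R^{2} + l^{2}}$)
$P = \frac{1}{-4 + \sqrt{13}}$ ($P = \frac{4 - 3}{0 - \left(4 - \sqrt{\left(-2\right)^{2} + 3^{2}}\right)} = 1 \frac{1}{0 - \left(4 - \sqrt{4 + 9}\right)} = 1 \frac{1}{0 - \left(4 - \sqrt{13}\right)} = 1 \frac{1}{-4 + \sqrt{13}} = \frac{1}{-4 + \sqrt{13}} \approx -2.5352$)
$C{\left(Y \right)} = - \frac{1}{3} - \frac{\sqrt{13}}{3}$ ($C{\left(Y \right)} = \left(- \frac{4}{3} - \frac{\sqrt{13}}{3}\right) - -1 = \left(- \frac{4}{3} - \frac{\sqrt{13}}{3}\right) + 1 = - \frac{1}{3} - \frac{\sqrt{13}}{3}$)
$C{\left(-1 \right)} + 83 = \left(- \frac{1}{3} - \frac{\sqrt{13}}{3}\right) + 83 = \frac{248}{3} - \frac{\sqrt{13}}{3}$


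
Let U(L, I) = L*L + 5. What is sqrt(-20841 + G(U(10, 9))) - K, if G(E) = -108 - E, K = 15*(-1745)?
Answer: 26175 + 11*I*sqrt(174) ≈ 26175.0 + 145.1*I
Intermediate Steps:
U(L, I) = 5 + L**2 (U(L, I) = L**2 + 5 = 5 + L**2)
K = -26175
sqrt(-20841 + G(U(10, 9))) - K = sqrt(-20841 + (-108 - (5 + 10**2))) - 1*(-26175) = sqrt(-20841 + (-108 - (5 + 100))) + 26175 = sqrt(-20841 + (-108 - 1*105)) + 26175 = sqrt(-20841 + (-108 - 105)) + 26175 = sqrt(-20841 - 213) + 26175 = sqrt(-21054) + 26175 = 11*I*sqrt(174) + 26175 = 26175 + 11*I*sqrt(174)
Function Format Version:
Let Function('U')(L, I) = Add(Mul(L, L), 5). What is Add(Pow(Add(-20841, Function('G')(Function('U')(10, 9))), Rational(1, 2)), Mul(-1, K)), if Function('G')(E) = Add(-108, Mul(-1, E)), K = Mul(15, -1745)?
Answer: Add(26175, Mul(11, I, Pow(174, Rational(1, 2)))) ≈ Add(26175., Mul(145.10, I))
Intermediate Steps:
Function('U')(L, I) = Add(5, Pow(L, 2)) (Function('U')(L, I) = Add(Pow(L, 2), 5) = Add(5, Pow(L, 2)))
K = -26175
Add(Pow(Add(-20841, Function('G')(Function('U')(10, 9))), Rational(1, 2)), Mul(-1, K)) = Add(Pow(Add(-20841, Add(-108, Mul(-1, Add(5, Pow(10, 2))))), Rational(1, 2)), Mul(-1, -26175)) = Add(Pow(Add(-20841, Add(-108, Mul(-1, Add(5, 100)))), Rational(1, 2)), 26175) = Add(Pow(Add(-20841, Add(-108, Mul(-1, 105))), Rational(1, 2)), 26175) = Add(Pow(Add(-20841, Add(-108, -105)), Rational(1, 2)), 26175) = Add(Pow(Add(-20841, -213), Rational(1, 2)), 26175) = Add(Pow(-21054, Rational(1, 2)), 26175) = Add(Mul(11, I, Pow(174, Rational(1, 2))), 26175) = Add(26175, Mul(11, I, Pow(174, Rational(1, 2))))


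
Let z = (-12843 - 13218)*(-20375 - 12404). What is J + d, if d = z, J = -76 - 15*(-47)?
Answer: 854254148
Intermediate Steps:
z = 854253519 (z = -26061*(-32779) = 854253519)
J = 629 (J = -76 + 705 = 629)
d = 854253519
J + d = 629 + 854253519 = 854254148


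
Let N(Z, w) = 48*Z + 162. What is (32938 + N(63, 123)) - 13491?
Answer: 22633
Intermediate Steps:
N(Z, w) = 162 + 48*Z
(32938 + N(63, 123)) - 13491 = (32938 + (162 + 48*63)) - 13491 = (32938 + (162 + 3024)) - 13491 = (32938 + 3186) - 13491 = 36124 - 13491 = 22633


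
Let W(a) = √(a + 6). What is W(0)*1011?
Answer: 1011*√6 ≈ 2476.4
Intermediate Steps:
W(a) = √(6 + a)
W(0)*1011 = √(6 + 0)*1011 = √6*1011 = 1011*√6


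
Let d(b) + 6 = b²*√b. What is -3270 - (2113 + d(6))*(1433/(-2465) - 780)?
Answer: 4046087681/2465 + 69268788*√6/2465 ≈ 1.7102e+6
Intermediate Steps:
d(b) = -6 + b^(5/2) (d(b) = -6 + b²*√b = -6 + b^(5/2))
-3270 - (2113 + d(6))*(1433/(-2465) - 780) = -3270 - (2113 + (-6 + 6^(5/2)))*(1433/(-2465) - 780) = -3270 - (2113 + (-6 + 36*√6))*(1433*(-1/2465) - 780) = -3270 - (2107 + 36*√6)*(-1433/2465 - 780) = -3270 - (2107 + 36*√6)*(-1924133)/2465 = -3270 - (-4054148231/2465 - 69268788*√6/2465) = -3270 + (4054148231/2465 + 69268788*√6/2465) = 4046087681/2465 + 69268788*√6/2465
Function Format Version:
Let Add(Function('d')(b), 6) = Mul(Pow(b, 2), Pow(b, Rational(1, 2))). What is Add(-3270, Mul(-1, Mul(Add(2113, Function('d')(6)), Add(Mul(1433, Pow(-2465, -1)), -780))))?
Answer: Add(Rational(4046087681, 2465), Mul(Rational(69268788, 2465), Pow(6, Rational(1, 2)))) ≈ 1.7102e+6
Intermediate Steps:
Function('d')(b) = Add(-6, Pow(b, Rational(5, 2))) (Function('d')(b) = Add(-6, Mul(Pow(b, 2), Pow(b, Rational(1, 2)))) = Add(-6, Pow(b, Rational(5, 2))))
Add(-3270, Mul(-1, Mul(Add(2113, Function('d')(6)), Add(Mul(1433, Pow(-2465, -1)), -780)))) = Add(-3270, Mul(-1, Mul(Add(2113, Add(-6, Pow(6, Rational(5, 2)))), Add(Mul(1433, Pow(-2465, -1)), -780)))) = Add(-3270, Mul(-1, Mul(Add(2113, Add(-6, Mul(36, Pow(6, Rational(1, 2))))), Add(Mul(1433, Rational(-1, 2465)), -780)))) = Add(-3270, Mul(-1, Mul(Add(2107, Mul(36, Pow(6, Rational(1, 2)))), Add(Rational(-1433, 2465), -780)))) = Add(-3270, Mul(-1, Mul(Add(2107, Mul(36, Pow(6, Rational(1, 2)))), Rational(-1924133, 2465)))) = Add(-3270, Mul(-1, Add(Rational(-4054148231, 2465), Mul(Rational(-69268788, 2465), Pow(6, Rational(1, 2)))))) = Add(-3270, Add(Rational(4054148231, 2465), Mul(Rational(69268788, 2465), Pow(6, Rational(1, 2))))) = Add(Rational(4046087681, 2465), Mul(Rational(69268788, 2465), Pow(6, Rational(1, 2))))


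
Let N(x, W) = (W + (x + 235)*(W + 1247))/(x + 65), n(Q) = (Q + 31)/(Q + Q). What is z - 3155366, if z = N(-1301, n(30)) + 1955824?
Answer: -5925214109/4944 ≈ -1.1985e+6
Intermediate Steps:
n(Q) = (31 + Q)/(2*Q) (n(Q) = (31 + Q)/((2*Q)) = (31 + Q)*(1/(2*Q)) = (31 + Q)/(2*Q))
N(x, W) = (W + (235 + x)*(1247 + W))/(65 + x)
z = 9674915395/4944 (z = (293045 + 236*((1/2)*(31 + 30)/30) + 1247*(-1301) + ((1/2)*(31 + 30)/30)*(-1301))/(65 - 1301) + 1955824 = (293045 + 236*((1/2)*(1/30)*61) - 1622347 + ((1/2)*(1/30)*61)*(-1301))/(-1236) + 1955824 = -(293045 + 236*(61/60) - 1622347 + (61/60)*(-1301))/1236 + 1955824 = -(293045 + 3599/15 - 1622347 - 79361/60)/1236 + 1955824 = -1/1236*(-5321539/4) + 1955824 = 5321539/4944 + 1955824 = 9674915395/4944 ≈ 1.9569e+6)
z - 3155366 = 9674915395/4944 - 3155366 = -5925214109/4944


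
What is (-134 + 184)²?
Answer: 2500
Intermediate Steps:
(-134 + 184)² = 50² = 2500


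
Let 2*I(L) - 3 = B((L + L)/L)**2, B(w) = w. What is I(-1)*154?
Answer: 539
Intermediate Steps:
I(L) = 7/2 (I(L) = 3/2 + ((L + L)/L)**2/2 = 3/2 + ((2*L)/L)**2/2 = 3/2 + (1/2)*2**2 = 3/2 + (1/2)*4 = 3/2 + 2 = 7/2)
I(-1)*154 = (7/2)*154 = 539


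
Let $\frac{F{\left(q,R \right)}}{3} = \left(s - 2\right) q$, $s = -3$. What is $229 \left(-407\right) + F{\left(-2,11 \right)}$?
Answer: $-93173$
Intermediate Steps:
$F{\left(q,R \right)} = - 15 q$ ($F{\left(q,R \right)} = 3 \left(-3 - 2\right) q = 3 \left(- 5 q\right) = - 15 q$)
$229 \left(-407\right) + F{\left(-2,11 \right)} = 229 \left(-407\right) - -30 = -93203 + 30 = -93173$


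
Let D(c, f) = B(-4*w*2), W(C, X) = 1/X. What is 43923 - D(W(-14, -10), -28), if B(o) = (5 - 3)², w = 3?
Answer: 43919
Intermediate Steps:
B(o) = 4 (B(o) = 2² = 4)
D(c, f) = 4
43923 - D(W(-14, -10), -28) = 43923 - 1*4 = 43923 - 4 = 43919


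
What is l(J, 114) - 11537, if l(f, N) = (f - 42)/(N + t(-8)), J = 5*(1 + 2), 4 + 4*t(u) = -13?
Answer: -5064851/439 ≈ -11537.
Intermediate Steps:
t(u) = -17/4 (t(u) = -1 + (¼)*(-13) = -1 - 13/4 = -17/4)
J = 15 (J = 5*3 = 15)
l(f, N) = (-42 + f)/(-17/4 + N) (l(f, N) = (f - 42)/(N - 17/4) = (-42 + f)/(-17/4 + N))
l(J, 114) - 11537 = 4*(-42 + 15)/(-17 + 4*114) - 11537 = 4*(-27)/(-17 + 456) - 11537 = 4*(-27)/439 - 11537 = 4*(1/439)*(-27) - 11537 = -108/439 - 11537 = -5064851/439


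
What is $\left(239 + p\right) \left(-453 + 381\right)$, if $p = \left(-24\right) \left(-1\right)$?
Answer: $-18936$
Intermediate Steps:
$p = 24$
$\left(239 + p\right) \left(-453 + 381\right) = \left(239 + 24\right) \left(-453 + 381\right) = 263 \left(-72\right) = -18936$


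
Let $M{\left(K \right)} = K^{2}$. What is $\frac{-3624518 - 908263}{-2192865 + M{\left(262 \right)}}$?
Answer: $\frac{412071}{193111} \approx 2.1339$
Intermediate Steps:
$\frac{-3624518 - 908263}{-2192865 + M{\left(262 \right)}} = \frac{-3624518 - 908263}{-2192865 + 262^{2}} = - \frac{4532781}{-2192865 + 68644} = - \frac{4532781}{-2124221} = \left(-4532781\right) \left(- \frac{1}{2124221}\right) = \frac{412071}{193111}$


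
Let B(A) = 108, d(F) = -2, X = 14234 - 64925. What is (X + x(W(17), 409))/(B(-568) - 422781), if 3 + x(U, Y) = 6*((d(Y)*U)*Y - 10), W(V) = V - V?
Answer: 16918/140891 ≈ 0.12008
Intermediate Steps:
W(V) = 0
X = -50691
x(U, Y) = -63 - 12*U*Y (x(U, Y) = -3 + 6*((-2*U)*Y - 10) = -3 + 6*(-2*U*Y - 10) = -3 + 6*(-10 - 2*U*Y) = -3 + (-60 - 12*U*Y) = -63 - 12*U*Y)
(X + x(W(17), 409))/(B(-568) - 422781) = (-50691 + (-63 - 12*0*409))/(108 - 422781) = (-50691 + (-63 + 0))/(-422673) = (-50691 - 63)*(-1/422673) = -50754*(-1/422673) = 16918/140891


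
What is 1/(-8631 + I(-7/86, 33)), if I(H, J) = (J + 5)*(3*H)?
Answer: -43/371532 ≈ -0.00011574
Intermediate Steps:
I(H, J) = 3*H*(5 + J) (I(H, J) = (5 + J)*(3*H) = 3*H*(5 + J))
1/(-8631 + I(-7/86, 33)) = 1/(-8631 + 3*(-7/86)*(5 + 33)) = 1/(-8631 + 3*(-7*1/86)*38) = 1/(-8631 + 3*(-7/86)*38) = 1/(-8631 - 399/43) = 1/(-371532/43) = -43/371532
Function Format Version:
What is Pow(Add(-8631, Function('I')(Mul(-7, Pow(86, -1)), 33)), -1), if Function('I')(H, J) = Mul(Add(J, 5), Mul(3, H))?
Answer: Rational(-43, 371532) ≈ -0.00011574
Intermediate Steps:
Function('I')(H, J) = Mul(3, H, Add(5, J)) (Function('I')(H, J) = Mul(Add(5, J), Mul(3, H)) = Mul(3, H, Add(5, J)))
Pow(Add(-8631, Function('I')(Mul(-7, Pow(86, -1)), 33)), -1) = Pow(Add(-8631, Mul(3, Mul(-7, Pow(86, -1)), Add(5, 33))), -1) = Pow(Add(-8631, Mul(3, Mul(-7, Rational(1, 86)), 38)), -1) = Pow(Add(-8631, Mul(3, Rational(-7, 86), 38)), -1) = Pow(Add(-8631, Rational(-399, 43)), -1) = Pow(Rational(-371532, 43), -1) = Rational(-43, 371532)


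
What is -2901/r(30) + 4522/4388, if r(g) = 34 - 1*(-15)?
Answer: -6254005/107506 ≈ -58.174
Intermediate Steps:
r(g) = 49 (r(g) = 34 + 15 = 49)
-2901/r(30) + 4522/4388 = -2901/49 + 4522/4388 = -2901*1/49 + 4522*(1/4388) = -2901/49 + 2261/2194 = -6254005/107506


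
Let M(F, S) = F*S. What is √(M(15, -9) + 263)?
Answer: 8*√2 ≈ 11.314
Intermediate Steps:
√(M(15, -9) + 263) = √(15*(-9) + 263) = √(-135 + 263) = √128 = 8*√2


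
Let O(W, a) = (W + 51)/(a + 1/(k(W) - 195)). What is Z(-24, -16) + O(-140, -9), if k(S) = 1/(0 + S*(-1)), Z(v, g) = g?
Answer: -1503685/245831 ≈ -6.1167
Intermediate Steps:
k(S) = -1/S (k(S) = 1/(0 - S) = 1/(-S) = -1/S)
O(W, a) = (51 + W)/(a + 1/(-195 - 1/W)) (O(W, a) = (W + 51)/(a + 1/(-1/W - 195)) = (51 + W)/(a + 1/(-195 - 1/W)))
Z(-24, -16) + O(-140, -9) = -16 + (-51 - 140*(-9946 - 195*(-140)))/(-1*(-9) - 140*(1 - 195*(-9))) = -16 + (-51 - 140*(-9946 + 27300))/(9 - 140*(1 + 1755)) = -16 + (-51 - 140*17354)/(9 - 140*1756) = -16 + (-51 - 2429560)/(9 - 245840) = -16 - 2429611/(-245831) = -16 - 1/245831*(-2429611) = -16 + 2429611/245831 = -1503685/245831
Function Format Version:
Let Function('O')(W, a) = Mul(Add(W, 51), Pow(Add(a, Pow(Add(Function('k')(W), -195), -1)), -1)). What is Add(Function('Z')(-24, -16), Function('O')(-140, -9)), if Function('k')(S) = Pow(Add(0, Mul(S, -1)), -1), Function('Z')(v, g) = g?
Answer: Rational(-1503685, 245831) ≈ -6.1167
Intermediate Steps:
Function('k')(S) = Mul(-1, Pow(S, -1)) (Function('k')(S) = Pow(Add(0, Mul(-1, S)), -1) = Pow(Mul(-1, S), -1) = Mul(-1, Pow(S, -1)))
Function('O')(W, a) = Mul(Pow(Add(a, Pow(Add(-195, Mul(-1, Pow(W, -1))), -1)), -1), Add(51, W)) (Function('O')(W, a) = Mul(Add(W, 51), Pow(Add(a, Pow(Add(Mul(-1, Pow(W, -1)), -195), -1)), -1)) = Mul(Add(51, W), Pow(Add(a, Pow(Add(-195, Mul(-1, Pow(W, -1))), -1)), -1)) = Mul(Pow(Add(a, Pow(Add(-195, Mul(-1, Pow(W, -1))), -1)), -1), Add(51, W)))
Add(Function('Z')(-24, -16), Function('O')(-140, -9)) = Add(-16, Mul(Pow(Add(Mul(-1, -9), Mul(-140, Add(1, Mul(-195, -9)))), -1), Add(-51, Mul(-140, Add(-9946, Mul(-195, -140)))))) = Add(-16, Mul(Pow(Add(9, Mul(-140, Add(1, 1755))), -1), Add(-51, Mul(-140, Add(-9946, 27300))))) = Add(-16, Mul(Pow(Add(9, Mul(-140, 1756)), -1), Add(-51, Mul(-140, 17354)))) = Add(-16, Mul(Pow(Add(9, -245840), -1), Add(-51, -2429560))) = Add(-16, Mul(Pow(-245831, -1), -2429611)) = Add(-16, Mul(Rational(-1, 245831), -2429611)) = Add(-16, Rational(2429611, 245831)) = Rational(-1503685, 245831)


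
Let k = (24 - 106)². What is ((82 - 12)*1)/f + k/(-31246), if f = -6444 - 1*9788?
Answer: -27832797/126796268 ≈ -0.21951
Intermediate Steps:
f = -16232 (f = -6444 - 9788 = -16232)
k = 6724 (k = (-82)² = 6724)
((82 - 12)*1)/f + k/(-31246) = ((82 - 12)*1)/(-16232) + 6724/(-31246) = (70*1)*(-1/16232) + 6724*(-1/31246) = 70*(-1/16232) - 3362/15623 = -35/8116 - 3362/15623 = -27832797/126796268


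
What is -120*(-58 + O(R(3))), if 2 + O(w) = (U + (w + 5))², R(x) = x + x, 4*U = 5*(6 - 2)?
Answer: -23520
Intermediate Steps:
U = 5 (U = (5*(6 - 2))/4 = (5*4)/4 = (¼)*20 = 5)
R(x) = 2*x
O(w) = -2 + (10 + w)² (O(w) = -2 + (5 + (w + 5))² = -2 + (5 + (5 + w))² = -2 + (10 + w)²)
-120*(-58 + O(R(3))) = -120*(-58 + (-2 + (10 + 2*3)²)) = -120*(-58 + (-2 + (10 + 6)²)) = -120*(-58 + (-2 + 16²)) = -120*(-58 + (-2 + 256)) = -120*(-58 + 254) = -120*196 = -23520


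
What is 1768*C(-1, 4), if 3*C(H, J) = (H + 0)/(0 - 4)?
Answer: 442/3 ≈ 147.33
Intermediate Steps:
C(H, J) = -H/12 (C(H, J) = ((H + 0)/(0 - 4))/3 = (H/(-4))/3 = (H*(-1/4))/3 = (-H/4)/3 = -H/12)
1768*C(-1, 4) = 1768*(-1/12*(-1)) = 1768*(1/12) = 442/3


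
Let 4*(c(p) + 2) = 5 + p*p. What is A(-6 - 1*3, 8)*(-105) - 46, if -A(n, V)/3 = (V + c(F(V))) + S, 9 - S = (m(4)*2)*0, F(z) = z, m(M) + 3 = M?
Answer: 40451/4 ≈ 10113.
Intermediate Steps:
m(M) = -3 + M
S = 9 (S = 9 - (-3 + 4)*2*0 = 9 - 1*2*0 = 9 - 2*0 = 9 - 1*0 = 9 + 0 = 9)
c(p) = -3/4 + p**2/4 (c(p) = -2 + (5 + p*p)/4 = -2 + (5 + p**2)/4 = -2 + (5/4 + p**2/4) = -3/4 + p**2/4)
A(n, V) = -99/4 - 3*V - 3*V**2/4 (A(n, V) = -3*((V + (-3/4 + V**2/4)) + 9) = -3*((-3/4 + V + V**2/4) + 9) = -3*(33/4 + V + V**2/4) = -99/4 - 3*V - 3*V**2/4)
A(-6 - 1*3, 8)*(-105) - 46 = (-99/4 - 3*8 - 3/4*8**2)*(-105) - 46 = (-99/4 - 24 - 3/4*64)*(-105) - 46 = (-99/4 - 24 - 48)*(-105) - 46 = -387/4*(-105) - 46 = 40635/4 - 46 = 40451/4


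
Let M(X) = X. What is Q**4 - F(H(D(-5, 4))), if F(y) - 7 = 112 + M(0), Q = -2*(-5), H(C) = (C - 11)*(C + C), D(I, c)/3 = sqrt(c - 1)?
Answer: 9881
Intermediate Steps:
D(I, c) = 3*sqrt(-1 + c) (D(I, c) = 3*sqrt(c - 1) = 3*sqrt(-1 + c))
H(C) = 2*C*(-11 + C) (H(C) = (-11 + C)*(2*C) = 2*C*(-11 + C))
Q = 10
F(y) = 119 (F(y) = 7 + (112 + 0) = 7 + 112 = 119)
Q**4 - F(H(D(-5, 4))) = 10**4 - 1*119 = 10000 - 119 = 9881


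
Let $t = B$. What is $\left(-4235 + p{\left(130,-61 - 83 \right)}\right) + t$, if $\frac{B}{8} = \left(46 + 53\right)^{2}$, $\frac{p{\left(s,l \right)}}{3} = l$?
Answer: $73741$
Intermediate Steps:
$p{\left(s,l \right)} = 3 l$
$B = 78408$ ($B = 8 \left(46 + 53\right)^{2} = 8 \cdot 99^{2} = 8 \cdot 9801 = 78408$)
$t = 78408$
$\left(-4235 + p{\left(130,-61 - 83 \right)}\right) + t = \left(-4235 + 3 \left(-61 - 83\right)\right) + 78408 = \left(-4235 + 3 \left(-144\right)\right) + 78408 = \left(-4235 - 432\right) + 78408 = -4667 + 78408 = 73741$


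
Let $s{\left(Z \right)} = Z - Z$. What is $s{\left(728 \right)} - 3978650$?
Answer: $-3978650$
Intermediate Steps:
$s{\left(Z \right)} = 0$
$s{\left(728 \right)} - 3978650 = 0 - 3978650 = -3978650$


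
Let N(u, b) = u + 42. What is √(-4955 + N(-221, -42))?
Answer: I*√5134 ≈ 71.652*I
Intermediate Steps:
N(u, b) = 42 + u
√(-4955 + N(-221, -42)) = √(-4955 + (42 - 221)) = √(-4955 - 179) = √(-5134) = I*√5134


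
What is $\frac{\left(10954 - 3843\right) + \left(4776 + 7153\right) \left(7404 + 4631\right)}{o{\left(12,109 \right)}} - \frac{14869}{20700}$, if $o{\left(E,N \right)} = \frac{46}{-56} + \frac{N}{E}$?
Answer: $\frac{124822035884857}{7182900} \approx 1.7378 \cdot 10^{7}$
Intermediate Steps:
$o{\left(E,N \right)} = - \frac{23}{28} + \frac{N}{E}$ ($o{\left(E,N \right)} = 46 \left(- \frac{1}{56}\right) + \frac{N}{E} = - \frac{23}{28} + \frac{N}{E}$)
$\frac{\left(10954 - 3843\right) + \left(4776 + 7153\right) \left(7404 + 4631\right)}{o{\left(12,109 \right)}} - \frac{14869}{20700} = \frac{\left(10954 - 3843\right) + \left(4776 + 7153\right) \left(7404 + 4631\right)}{- \frac{23}{28} + \frac{109}{12}} - \frac{14869}{20700} = \frac{7111 + 11929 \cdot 12035}{- \frac{23}{28} + 109 \cdot \frac{1}{12}} - \frac{14869}{20700} = \frac{7111 + 143565515}{- \frac{23}{28} + \frac{109}{12}} - \frac{14869}{20700} = \frac{143572626}{\frac{347}{42}} - \frac{14869}{20700} = 143572626 \cdot \frac{42}{347} - \frac{14869}{20700} = \frac{6030050292}{347} - \frac{14869}{20700} = \frac{124822035884857}{7182900}$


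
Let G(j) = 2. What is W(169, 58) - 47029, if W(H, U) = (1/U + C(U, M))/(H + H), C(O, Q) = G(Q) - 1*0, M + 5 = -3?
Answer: -70919723/1508 ≈ -47029.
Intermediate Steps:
M = -8 (M = -5 - 3 = -8)
C(O, Q) = 2 (C(O, Q) = 2 - 1*0 = 2 + 0 = 2)
W(H, U) = (2 + 1/U)/(2*H) (W(H, U) = (1/U + 2)/(H + H) = (2 + 1/U)/((2*H)) = (2 + 1/U)*(1/(2*H)) = (2 + 1/U)/(2*H))
W(169, 58) - 47029 = (½ + 58)/(169*58) - 47029 = (1/169)*(1/58)*(117/2) - 47029 = 9/1508 - 47029 = -70919723/1508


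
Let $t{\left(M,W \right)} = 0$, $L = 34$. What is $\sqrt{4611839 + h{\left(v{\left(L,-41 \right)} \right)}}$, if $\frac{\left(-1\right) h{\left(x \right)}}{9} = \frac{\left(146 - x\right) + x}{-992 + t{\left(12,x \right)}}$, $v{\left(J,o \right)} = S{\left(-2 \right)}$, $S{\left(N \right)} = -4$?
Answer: $\frac{\sqrt{70911656831}}{124} \approx 2147.5$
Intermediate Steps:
$v{\left(J,o \right)} = -4$
$h{\left(x \right)} = \frac{657}{496}$ ($h{\left(x \right)} = - 9 \frac{\left(146 - x\right) + x}{-992 + 0} = - 9 \frac{146}{-992} = - 9 \cdot 146 \left(- \frac{1}{992}\right) = \left(-9\right) \left(- \frac{73}{496}\right) = \frac{657}{496}$)
$\sqrt{4611839 + h{\left(v{\left(L,-41 \right)} \right)}} = \sqrt{4611839 + \frac{657}{496}} = \sqrt{\frac{2287472801}{496}} = \frac{\sqrt{70911656831}}{124}$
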